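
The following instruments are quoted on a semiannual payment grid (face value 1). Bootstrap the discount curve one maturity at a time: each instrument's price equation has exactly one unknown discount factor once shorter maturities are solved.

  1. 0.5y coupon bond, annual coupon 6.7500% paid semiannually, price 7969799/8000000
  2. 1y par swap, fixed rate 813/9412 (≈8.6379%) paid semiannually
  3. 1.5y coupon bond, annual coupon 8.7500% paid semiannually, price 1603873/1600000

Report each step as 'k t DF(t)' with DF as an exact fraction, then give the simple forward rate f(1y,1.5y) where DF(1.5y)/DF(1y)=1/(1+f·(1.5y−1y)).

step 1 [0.5y] bond c/2=27/800: DF=(7969799/8000000 − 27/800·(0))/(1+27/800) = 9637/10000 ≈ 0.963700
step 2 [1y] swap r/2=813/18824: DF=(1 − 813/18824·(0.963700))/(1+813/18824) = 9187/10000 ≈ 0.918700
step 3 [1.5y] bond c/2=7/160: DF=(1603873/1600000 − 7/160·(0.963700+0.918700))/(1+7/160) = 1763/2000 ≈ 0.881500

1 1/2 9637/10000
2 1 9187/10000
3 3/2 1763/2000
f(1y,1.5y) = ((9187/10000)/(1763/2000) − 1)/(1/2) = 744/8815 ≈ 8.4402%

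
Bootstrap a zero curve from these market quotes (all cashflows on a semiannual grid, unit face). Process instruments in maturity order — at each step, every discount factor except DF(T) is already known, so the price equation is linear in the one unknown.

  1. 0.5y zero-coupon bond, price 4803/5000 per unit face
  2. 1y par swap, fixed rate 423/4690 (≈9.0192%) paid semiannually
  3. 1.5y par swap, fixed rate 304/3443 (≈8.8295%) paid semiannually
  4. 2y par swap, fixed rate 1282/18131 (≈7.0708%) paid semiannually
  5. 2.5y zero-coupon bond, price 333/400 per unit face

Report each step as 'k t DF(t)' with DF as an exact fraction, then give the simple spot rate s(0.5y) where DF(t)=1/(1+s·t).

step 1 [0.5y] zero: DF = P = 4803/5000 ≈ 0.960600
step 2 [1y] swap r/2=423/9380: DF=(1 − 423/9380·(0.960600))/(1+423/9380) = 4577/5000 ≈ 0.915400
step 3 [1.5y] swap r/2=152/3443: DF=(1 − 152/3443·(0.960600+0.915400))/(1+152/3443) = 549/625 ≈ 0.878400
step 4 [2y] swap r/2=641/18131: DF=(1 − 641/18131·(0.960600+0.915400+0.878400))/(1+641/18131) = 4359/5000 ≈ 0.871800
step 5 [2.5y] zero: DF = P = 333/400 ≈ 0.832500

1 1/2 4803/5000
2 1 4577/5000
3 3/2 549/625
4 2 4359/5000
5 5/2 333/400
s(0.5y) = (1/(4803/5000) − 1)/(1/2) = 394/4803 ≈ 8.2032%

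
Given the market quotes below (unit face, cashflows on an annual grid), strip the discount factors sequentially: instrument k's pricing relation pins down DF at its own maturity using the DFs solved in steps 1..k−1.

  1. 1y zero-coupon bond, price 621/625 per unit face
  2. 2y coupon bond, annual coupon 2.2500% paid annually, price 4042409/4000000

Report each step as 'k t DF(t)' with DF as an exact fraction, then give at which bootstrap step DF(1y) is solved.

1 1 621/625
2 2 1933/2000
DF(1y) is solved at step 1

step 1 [1y] zero: DF = P = 621/625 ≈ 0.993600
step 2 [2y] bond c/1=9/400: DF=(4042409/4000000 − 9/400·(0.993600))/(1+9/400) = 1933/2000 ≈ 0.966500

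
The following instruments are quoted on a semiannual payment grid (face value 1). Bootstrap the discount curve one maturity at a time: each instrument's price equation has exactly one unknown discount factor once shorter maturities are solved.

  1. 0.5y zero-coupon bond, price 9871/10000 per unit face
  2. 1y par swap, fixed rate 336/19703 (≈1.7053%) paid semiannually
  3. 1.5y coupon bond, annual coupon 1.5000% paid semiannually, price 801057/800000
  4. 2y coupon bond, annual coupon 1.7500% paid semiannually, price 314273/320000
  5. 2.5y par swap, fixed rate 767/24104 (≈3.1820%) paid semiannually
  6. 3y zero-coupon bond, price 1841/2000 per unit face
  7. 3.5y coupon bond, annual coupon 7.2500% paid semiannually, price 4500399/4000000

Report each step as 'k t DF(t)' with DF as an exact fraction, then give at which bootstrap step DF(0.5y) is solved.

step 1 [0.5y] zero: DF = P = 9871/10000 ≈ 0.987100
step 2 [1y] swap r/2=168/19703: DF=(1 − 168/19703·(0.987100))/(1+168/19703) = 1229/1250 ≈ 0.983200
step 3 [1.5y] bond c/2=3/400: DF=(801057/800000 − 3/400·(0.987100+0.983200))/(1+3/400) = 612/625 ≈ 0.979200
step 4 [2y] bond c/2=7/800: DF=(314273/320000 − 7/800·(0.987100+0.983200+0.979200))/(1+7/800) = 237/250 ≈ 0.948000
step 5 [2.5y] swap r/2=767/48208: DF=(1 − 767/48208·(0.987100+0.983200+0.979200+0.948000))/(1+767/48208) = 9233/10000 ≈ 0.923300
step 6 [3y] zero: DF = P = 1841/2000 ≈ 0.920500
step 7 [3.5y] bond c/2=29/800: DF=(4500399/4000000 − 29/800·(0.987100+0.983200+0.979200+0.948000+0.923300+0.920500))/(1+29/800) = 8849/10000 ≈ 0.884900

1 1/2 9871/10000
2 1 1229/1250
3 3/2 612/625
4 2 237/250
5 5/2 9233/10000
6 3 1841/2000
7 7/2 8849/10000
DF(0.5y) is solved at step 1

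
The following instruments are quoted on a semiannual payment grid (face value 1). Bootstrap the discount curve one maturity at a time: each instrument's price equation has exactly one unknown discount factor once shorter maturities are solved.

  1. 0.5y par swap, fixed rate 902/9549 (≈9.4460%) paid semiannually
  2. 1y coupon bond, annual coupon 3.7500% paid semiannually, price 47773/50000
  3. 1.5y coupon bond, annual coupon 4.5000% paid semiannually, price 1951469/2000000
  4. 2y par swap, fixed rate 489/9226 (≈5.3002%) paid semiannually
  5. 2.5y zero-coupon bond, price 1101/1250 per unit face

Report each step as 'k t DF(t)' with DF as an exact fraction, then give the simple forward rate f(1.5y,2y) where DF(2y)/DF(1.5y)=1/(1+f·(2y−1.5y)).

step 1 [0.5y] swap r/2=451/9549: DF=(1 − 451/9549·(0))/(1+451/9549) = 9549/10000 ≈ 0.954900
step 2 [1y] bond c/2=3/160: DF=(47773/50000 − 3/160·(0.954900))/(1+3/160) = 9203/10000 ≈ 0.920300
step 3 [1.5y] bond c/2=9/400: DF=(1951469/2000000 − 9/400·(0.954900+0.920300))/(1+9/400) = 913/1000 ≈ 0.913000
step 4 [2y] swap r/2=489/18452: DF=(1 − 489/18452·(0.954900+0.920300+0.913000))/(1+489/18452) = 4511/5000 ≈ 0.902200
step 5 [2.5y] zero: DF = P = 1101/1250 ≈ 0.880800

1 1/2 9549/10000
2 1 9203/10000
3 3/2 913/1000
4 2 4511/5000
5 5/2 1101/1250
f(1.5y,2y) = ((913/1000)/(4511/5000) − 1)/(1/2) = 108/4511 ≈ 2.3941%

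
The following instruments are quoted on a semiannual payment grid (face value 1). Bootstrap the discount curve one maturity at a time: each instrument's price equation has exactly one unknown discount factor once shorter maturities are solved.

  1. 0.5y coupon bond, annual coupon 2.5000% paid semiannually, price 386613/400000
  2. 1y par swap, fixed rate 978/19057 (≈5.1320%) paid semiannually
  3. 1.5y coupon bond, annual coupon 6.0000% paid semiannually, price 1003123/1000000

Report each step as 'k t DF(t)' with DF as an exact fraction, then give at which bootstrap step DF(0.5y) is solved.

1 1/2 4773/5000
2 1 9511/10000
3 3/2 574/625
DF(0.5y) is solved at step 1

step 1 [0.5y] bond c/2=1/80: DF=(386613/400000 − 1/80·(0))/(1+1/80) = 4773/5000 ≈ 0.954600
step 2 [1y] swap r/2=489/19057: DF=(1 − 489/19057·(0.954600))/(1+489/19057) = 9511/10000 ≈ 0.951100
step 3 [1.5y] bond c/2=3/100: DF=(1003123/1000000 − 3/100·(0.954600+0.951100))/(1+3/100) = 574/625 ≈ 0.918400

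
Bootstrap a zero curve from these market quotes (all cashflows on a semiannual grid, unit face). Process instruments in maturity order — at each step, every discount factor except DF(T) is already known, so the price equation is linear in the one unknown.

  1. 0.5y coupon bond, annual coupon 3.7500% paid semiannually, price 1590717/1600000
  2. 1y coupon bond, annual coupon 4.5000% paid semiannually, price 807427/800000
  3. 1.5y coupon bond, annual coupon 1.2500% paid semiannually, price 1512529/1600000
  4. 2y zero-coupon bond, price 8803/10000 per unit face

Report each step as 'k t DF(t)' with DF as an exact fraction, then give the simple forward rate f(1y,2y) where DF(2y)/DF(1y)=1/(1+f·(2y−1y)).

step 1 [0.5y] bond c/2=3/160: DF=(1590717/1600000 − 3/160·(0))/(1+3/160) = 9759/10000 ≈ 0.975900
step 2 [1y] bond c/2=9/400: DF=(807427/800000 − 9/400·(0.975900))/(1+9/400) = 1207/1250 ≈ 0.965600
step 3 [1.5y] bond c/2=1/160: DF=(1512529/1600000 − 1/160·(0.975900+0.965600))/(1+1/160) = 4637/5000 ≈ 0.927400
step 4 [2y] zero: DF = P = 8803/10000 ≈ 0.880300

1 1/2 9759/10000
2 1 1207/1250
3 3/2 4637/5000
4 2 8803/10000
f(1y,2y) = ((1207/1250)/(8803/10000) − 1)/(1) = 853/8803 ≈ 9.6899%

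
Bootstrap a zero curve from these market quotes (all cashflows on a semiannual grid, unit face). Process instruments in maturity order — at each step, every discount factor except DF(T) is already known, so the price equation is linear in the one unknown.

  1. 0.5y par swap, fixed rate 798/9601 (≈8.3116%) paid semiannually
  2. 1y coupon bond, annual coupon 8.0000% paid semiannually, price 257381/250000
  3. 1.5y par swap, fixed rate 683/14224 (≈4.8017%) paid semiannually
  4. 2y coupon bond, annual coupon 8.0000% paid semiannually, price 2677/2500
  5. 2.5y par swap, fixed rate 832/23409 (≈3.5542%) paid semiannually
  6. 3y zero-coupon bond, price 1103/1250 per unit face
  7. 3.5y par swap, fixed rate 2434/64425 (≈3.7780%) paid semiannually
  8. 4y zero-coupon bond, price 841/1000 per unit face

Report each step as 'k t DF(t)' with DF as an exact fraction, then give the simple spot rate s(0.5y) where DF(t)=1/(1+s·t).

1 1/2 9601/10000
2 1 953/1000
3 3/2 9317/10000
4 2 4601/5000
5 5/2 573/625
6 3 1103/1250
7 7/2 8783/10000
8 4 841/1000
s(0.5y) = (1/(9601/10000) − 1)/(1/2) = 798/9601 ≈ 8.3116%

step 1 [0.5y] swap r/2=399/9601: DF=(1 − 399/9601·(0))/(1+399/9601) = 9601/10000 ≈ 0.960100
step 2 [1y] bond c/2=1/25: DF=(257381/250000 − 1/25·(0.960100))/(1+1/25) = 953/1000 ≈ 0.953000
step 3 [1.5y] swap r/2=683/28448: DF=(1 − 683/28448·(0.960100+0.953000))/(1+683/28448) = 9317/10000 ≈ 0.931700
step 4 [2y] bond c/2=1/25: DF=(2677/2500 − 1/25·(0.960100+0.953000+0.931700))/(1+1/25) = 4601/5000 ≈ 0.920200
step 5 [2.5y] swap r/2=416/23409: DF=(1 − 416/23409·(0.960100+0.953000+0.931700+0.920200))/(1+416/23409) = 573/625 ≈ 0.916800
step 6 [3y] zero: DF = P = 1103/1250 ≈ 0.882400
step 7 [3.5y] swap r/2=1217/64425: DF=(1 − 1217/64425·(0.960100+0.953000+0.931700+0.920200+0.916800+0.882400))/(1+1217/64425) = 8783/10000 ≈ 0.878300
step 8 [4y] zero: DF = P = 841/1000 ≈ 0.841000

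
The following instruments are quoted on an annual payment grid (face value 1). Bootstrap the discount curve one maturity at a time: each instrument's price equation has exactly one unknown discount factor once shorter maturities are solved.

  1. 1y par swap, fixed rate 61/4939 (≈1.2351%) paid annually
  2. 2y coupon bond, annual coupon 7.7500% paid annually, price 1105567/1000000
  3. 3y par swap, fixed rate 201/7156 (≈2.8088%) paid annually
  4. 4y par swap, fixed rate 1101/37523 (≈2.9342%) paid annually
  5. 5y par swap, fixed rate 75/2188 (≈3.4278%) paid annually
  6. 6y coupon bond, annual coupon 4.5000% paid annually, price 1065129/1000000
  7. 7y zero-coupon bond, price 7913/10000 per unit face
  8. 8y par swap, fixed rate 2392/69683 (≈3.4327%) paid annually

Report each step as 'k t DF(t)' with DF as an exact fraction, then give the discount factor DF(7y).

1 1 4939/5000
2 2 191/200
3 3 2299/2500
4 4 8899/10000
5 5 337/400
6 6 4107/5000
7 7 7913/10000
8 8 951/1250
DF(7y) = 7913/10000 ≈ 0.791300

step 1 [1y] swap r/1=61/4939: DF=(1 − 61/4939·(0))/(1+61/4939) = 4939/5000 ≈ 0.987800
step 2 [2y] bond c/1=31/400: DF=(1105567/1000000 − 31/400·(0.987800))/(1+31/400) = 191/200 ≈ 0.955000
step 3 [3y] swap r/1=201/7156: DF=(1 − 201/7156·(0.987800+0.955000))/(1+201/7156) = 2299/2500 ≈ 0.919600
step 4 [4y] swap r/1=1101/37523: DF=(1 − 1101/37523·(0.987800+0.955000+0.919600))/(1+1101/37523) = 8899/10000 ≈ 0.889900
step 5 [5y] swap r/1=75/2188: DF=(1 − 75/2188·(0.987800+0.955000+0.919600+0.889900))/(1+75/2188) = 337/400 ≈ 0.842500
step 6 [6y] bond c/1=9/200: DF=(1065129/1000000 − 9/200·(0.987800+0.955000+0.919600+0.889900+0.842500))/(1+9/200) = 4107/5000 ≈ 0.821400
step 7 [7y] zero: DF = P = 7913/10000 ≈ 0.791300
step 8 [8y] swap r/1=2392/69683: DF=(1 − 2392/69683·(0.987800+0.955000+0.919600+0.889900+0.842500+0.821400+0.791300))/(1+2392/69683) = 951/1250 ≈ 0.760800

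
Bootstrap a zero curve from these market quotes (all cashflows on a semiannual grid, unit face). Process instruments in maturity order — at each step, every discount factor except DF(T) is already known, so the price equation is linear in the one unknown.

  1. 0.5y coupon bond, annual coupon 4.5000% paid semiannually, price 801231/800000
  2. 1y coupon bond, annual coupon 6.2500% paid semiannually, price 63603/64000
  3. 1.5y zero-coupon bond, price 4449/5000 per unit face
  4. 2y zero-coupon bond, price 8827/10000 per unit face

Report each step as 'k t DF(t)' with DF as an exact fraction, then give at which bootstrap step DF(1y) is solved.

step 1 [0.5y] bond c/2=9/400: DF=(801231/800000 − 9/400·(0))/(1+9/400) = 1959/2000 ≈ 0.979500
step 2 [1y] bond c/2=1/32: DF=(63603/64000 − 1/32·(0.979500))/(1+1/32) = 467/500 ≈ 0.934000
step 3 [1.5y] zero: DF = P = 4449/5000 ≈ 0.889800
step 4 [2y] zero: DF = P = 8827/10000 ≈ 0.882700

1 1/2 1959/2000
2 1 467/500
3 3/2 4449/5000
4 2 8827/10000
DF(1y) is solved at step 2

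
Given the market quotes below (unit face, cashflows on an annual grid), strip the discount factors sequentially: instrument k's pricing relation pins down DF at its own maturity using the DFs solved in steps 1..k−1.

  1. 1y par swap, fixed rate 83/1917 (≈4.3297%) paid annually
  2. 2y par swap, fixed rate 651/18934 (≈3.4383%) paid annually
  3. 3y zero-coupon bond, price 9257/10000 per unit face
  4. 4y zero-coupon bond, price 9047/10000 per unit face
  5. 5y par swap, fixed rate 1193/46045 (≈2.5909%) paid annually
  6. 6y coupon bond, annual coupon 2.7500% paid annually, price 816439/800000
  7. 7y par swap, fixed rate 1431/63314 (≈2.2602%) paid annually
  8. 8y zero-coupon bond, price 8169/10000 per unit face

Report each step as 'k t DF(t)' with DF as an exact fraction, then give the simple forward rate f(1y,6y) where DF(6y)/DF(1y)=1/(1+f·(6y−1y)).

step 1 [1y] swap r/1=83/1917: DF=(1 − 83/1917·(0))/(1+83/1917) = 1917/2000 ≈ 0.958500
step 2 [2y] swap r/1=651/18934: DF=(1 − 651/18934·(0.958500))/(1+651/18934) = 9349/10000 ≈ 0.934900
step 3 [3y] zero: DF = P = 9257/10000 ≈ 0.925700
step 4 [4y] zero: DF = P = 9047/10000 ≈ 0.904700
step 5 [5y] swap r/1=1193/46045: DF=(1 − 1193/46045·(0.958500+0.934900+0.925700+0.904700))/(1+1193/46045) = 8807/10000 ≈ 0.880700
step 6 [6y] bond c/1=11/400: DF=(816439/800000 − 11/400·(0.958500+0.934900+0.925700+0.904700+0.880700))/(1+11/400) = 87/100 ≈ 0.870000
step 7 [7y] swap r/1=1431/63314: DF=(1 − 1431/63314·(0.958500+0.934900+0.925700+0.904700+0.880700+0.870000))/(1+1431/63314) = 8569/10000 ≈ 0.856900
step 8 [8y] zero: DF = P = 8169/10000 ≈ 0.816900

1 1 1917/2000
2 2 9349/10000
3 3 9257/10000
4 4 9047/10000
5 5 8807/10000
6 6 87/100
7 7 8569/10000
8 8 8169/10000
f(1y,6y) = ((1917/2000)/(87/100) − 1)/(5) = 59/2900 ≈ 2.0345%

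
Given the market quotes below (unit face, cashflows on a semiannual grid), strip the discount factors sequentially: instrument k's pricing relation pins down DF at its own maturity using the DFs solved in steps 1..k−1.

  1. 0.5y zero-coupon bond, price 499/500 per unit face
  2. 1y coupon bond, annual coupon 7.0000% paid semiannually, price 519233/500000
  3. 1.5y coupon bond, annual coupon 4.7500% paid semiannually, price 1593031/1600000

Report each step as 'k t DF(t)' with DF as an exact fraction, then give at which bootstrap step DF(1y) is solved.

1 1/2 499/500
2 1 606/625
3 3/2 9269/10000
DF(1y) is solved at step 2

step 1 [0.5y] zero: DF = P = 499/500 ≈ 0.998000
step 2 [1y] bond c/2=7/200: DF=(519233/500000 − 7/200·(0.998000))/(1+7/200) = 606/625 ≈ 0.969600
step 3 [1.5y] bond c/2=19/800: DF=(1593031/1600000 − 19/800·(0.998000+0.969600))/(1+19/800) = 9269/10000 ≈ 0.926900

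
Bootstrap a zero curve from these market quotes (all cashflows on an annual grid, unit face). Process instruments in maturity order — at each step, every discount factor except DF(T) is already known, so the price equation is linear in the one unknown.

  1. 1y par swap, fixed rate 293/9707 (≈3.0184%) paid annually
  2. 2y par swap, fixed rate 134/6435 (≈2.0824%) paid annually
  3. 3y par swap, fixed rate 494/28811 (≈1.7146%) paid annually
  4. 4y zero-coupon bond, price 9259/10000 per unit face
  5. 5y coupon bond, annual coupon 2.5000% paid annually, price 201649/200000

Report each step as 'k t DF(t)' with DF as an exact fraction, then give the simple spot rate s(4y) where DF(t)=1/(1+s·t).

1 1 9707/10000
2 2 4799/5000
3 3 4753/5000
4 4 9259/10000
5 5 2227/2500
s(4y) = (1/(9259/10000) − 1)/(4) = 741/37036 ≈ 2.0008%

step 1 [1y] swap r/1=293/9707: DF=(1 − 293/9707·(0))/(1+293/9707) = 9707/10000 ≈ 0.970700
step 2 [2y] swap r/1=134/6435: DF=(1 − 134/6435·(0.970700))/(1+134/6435) = 4799/5000 ≈ 0.959800
step 3 [3y] swap r/1=494/28811: DF=(1 − 494/28811·(0.970700+0.959800))/(1+494/28811) = 4753/5000 ≈ 0.950600
step 4 [4y] zero: DF = P = 9259/10000 ≈ 0.925900
step 5 [5y] bond c/1=1/40: DF=(201649/200000 − 1/40·(0.970700+0.959800+0.950600+0.925900))/(1+1/40) = 2227/2500 ≈ 0.890800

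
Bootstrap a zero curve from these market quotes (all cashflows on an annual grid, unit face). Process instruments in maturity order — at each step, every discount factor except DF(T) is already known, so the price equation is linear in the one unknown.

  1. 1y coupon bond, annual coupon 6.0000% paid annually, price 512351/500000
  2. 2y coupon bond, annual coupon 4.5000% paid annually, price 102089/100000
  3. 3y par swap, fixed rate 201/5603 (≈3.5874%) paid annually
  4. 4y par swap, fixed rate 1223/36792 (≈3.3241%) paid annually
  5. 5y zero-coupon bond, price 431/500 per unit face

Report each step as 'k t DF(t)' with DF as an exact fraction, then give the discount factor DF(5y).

1 1 9667/10000
2 2 9353/10000
3 3 1799/2000
4 4 8777/10000
5 5 431/500
DF(5y) = 431/500 ≈ 0.862000

step 1 [1y] bond c/1=3/50: DF=(512351/500000 − 3/50·(0))/(1+3/50) = 9667/10000 ≈ 0.966700
step 2 [2y] bond c/1=9/200: DF=(102089/100000 − 9/200·(0.966700))/(1+9/200) = 9353/10000 ≈ 0.935300
step 3 [3y] swap r/1=201/5603: DF=(1 − 201/5603·(0.966700+0.935300))/(1+201/5603) = 1799/2000 ≈ 0.899500
step 4 [4y] swap r/1=1223/36792: DF=(1 − 1223/36792·(0.966700+0.935300+0.899500))/(1+1223/36792) = 8777/10000 ≈ 0.877700
step 5 [5y] zero: DF = P = 431/500 ≈ 0.862000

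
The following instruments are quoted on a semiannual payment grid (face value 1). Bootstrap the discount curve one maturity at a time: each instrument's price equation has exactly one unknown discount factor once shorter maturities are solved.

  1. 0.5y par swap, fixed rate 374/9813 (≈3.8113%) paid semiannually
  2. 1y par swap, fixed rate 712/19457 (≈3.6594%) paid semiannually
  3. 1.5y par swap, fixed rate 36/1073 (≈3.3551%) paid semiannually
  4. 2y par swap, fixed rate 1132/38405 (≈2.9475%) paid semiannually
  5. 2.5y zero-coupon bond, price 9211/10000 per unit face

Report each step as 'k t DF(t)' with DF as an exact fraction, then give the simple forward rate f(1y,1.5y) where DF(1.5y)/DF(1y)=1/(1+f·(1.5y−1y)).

step 1 [0.5y] swap r/2=187/9813: DF=(1 − 187/9813·(0))/(1+187/9813) = 9813/10000 ≈ 0.981300
step 2 [1y] swap r/2=356/19457: DF=(1 − 356/19457·(0.981300))/(1+356/19457) = 2411/2500 ≈ 0.964400
step 3 [1.5y] swap r/2=18/1073: DF=(1 − 18/1073·(0.981300+0.964400))/(1+18/1073) = 4757/5000 ≈ 0.951400
step 4 [2y] swap r/2=566/38405: DF=(1 − 566/38405·(0.981300+0.964400+0.951400))/(1+566/38405) = 4717/5000 ≈ 0.943400
step 5 [2.5y] zero: DF = P = 9211/10000 ≈ 0.921100

1 1/2 9813/10000
2 1 2411/2500
3 3/2 4757/5000
4 2 4717/5000
5 5/2 9211/10000
f(1y,1.5y) = ((2411/2500)/(4757/5000) − 1)/(1/2) = 130/4757 ≈ 2.7328%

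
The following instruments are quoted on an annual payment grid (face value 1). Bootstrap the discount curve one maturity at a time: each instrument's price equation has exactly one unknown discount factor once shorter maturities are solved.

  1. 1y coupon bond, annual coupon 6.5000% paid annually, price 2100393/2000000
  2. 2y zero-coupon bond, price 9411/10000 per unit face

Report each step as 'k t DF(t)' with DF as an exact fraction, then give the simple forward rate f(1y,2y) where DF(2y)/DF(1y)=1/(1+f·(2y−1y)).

1 1 9861/10000
2 2 9411/10000
f(1y,2y) = ((9861/10000)/(9411/10000) − 1)/(1) = 150/3137 ≈ 4.7816%

step 1 [1y] bond c/1=13/200: DF=(2100393/2000000 − 13/200·(0))/(1+13/200) = 9861/10000 ≈ 0.986100
step 2 [2y] zero: DF = P = 9411/10000 ≈ 0.941100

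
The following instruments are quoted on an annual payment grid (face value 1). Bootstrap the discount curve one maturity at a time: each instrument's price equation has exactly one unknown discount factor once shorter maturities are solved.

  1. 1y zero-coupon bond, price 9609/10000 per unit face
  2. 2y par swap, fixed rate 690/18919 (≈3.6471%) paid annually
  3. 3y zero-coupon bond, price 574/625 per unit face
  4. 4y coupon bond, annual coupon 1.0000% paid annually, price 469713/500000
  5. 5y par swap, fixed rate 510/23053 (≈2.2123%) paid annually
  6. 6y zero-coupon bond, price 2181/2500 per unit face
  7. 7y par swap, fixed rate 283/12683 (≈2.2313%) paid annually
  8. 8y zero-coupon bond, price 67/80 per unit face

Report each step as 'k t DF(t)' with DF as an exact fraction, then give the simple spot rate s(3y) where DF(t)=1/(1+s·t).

step 1 [1y] zero: DF = P = 9609/10000 ≈ 0.960900
step 2 [2y] swap r/1=690/18919: DF=(1 − 690/18919·(0.960900))/(1+690/18919) = 931/1000 ≈ 0.931000
step 3 [3y] zero: DF = P = 574/625 ≈ 0.918400
step 4 [4y] bond c/1=1/100: DF=(469713/500000 − 1/100·(0.960900+0.931000+0.918400))/(1+1/100) = 9023/10000 ≈ 0.902300
step 5 [5y] swap r/1=510/23053: DF=(1 − 510/23053·(0.960900+0.931000+0.918400+0.902300))/(1+510/23053) = 449/500 ≈ 0.898000
step 6 [6y] zero: DF = P = 2181/2500 ≈ 0.872400
step 7 [7y] swap r/1=283/12683: DF=(1 − 283/12683·(0.960900+0.931000+0.918400+0.902300+0.898000+0.872400))/(1+283/12683) = 1717/2000 ≈ 0.858500
step 8 [8y] zero: DF = P = 67/80 ≈ 0.837500

1 1 9609/10000
2 2 931/1000
3 3 574/625
4 4 9023/10000
5 5 449/500
6 6 2181/2500
7 7 1717/2000
8 8 67/80
s(3y) = (1/(574/625) − 1)/(3) = 17/574 ≈ 2.9617%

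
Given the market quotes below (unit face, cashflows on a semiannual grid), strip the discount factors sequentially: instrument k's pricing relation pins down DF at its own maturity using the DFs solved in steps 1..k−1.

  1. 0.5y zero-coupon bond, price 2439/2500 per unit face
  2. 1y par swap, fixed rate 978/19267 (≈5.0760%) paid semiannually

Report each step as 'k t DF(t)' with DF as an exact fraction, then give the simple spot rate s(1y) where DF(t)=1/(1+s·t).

step 1 [0.5y] zero: DF = P = 2439/2500 ≈ 0.975600
step 2 [1y] swap r/2=489/19267: DF=(1 − 489/19267·(0.975600))/(1+489/19267) = 9511/10000 ≈ 0.951100

1 1/2 2439/2500
2 1 9511/10000
s(1y) = (1/(9511/10000) − 1)/(1) = 489/9511 ≈ 5.1414%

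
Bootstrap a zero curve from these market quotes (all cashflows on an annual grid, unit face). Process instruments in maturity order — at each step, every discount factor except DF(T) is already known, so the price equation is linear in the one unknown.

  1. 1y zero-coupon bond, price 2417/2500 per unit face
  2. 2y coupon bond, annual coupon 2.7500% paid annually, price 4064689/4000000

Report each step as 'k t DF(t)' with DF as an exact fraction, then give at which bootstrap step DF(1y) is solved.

step 1 [1y] zero: DF = P = 2417/2500 ≈ 0.966800
step 2 [2y] bond c/1=11/400: DF=(4064689/4000000 − 11/400·(0.966800))/(1+11/400) = 9631/10000 ≈ 0.963100

1 1 2417/2500
2 2 9631/10000
DF(1y) is solved at step 1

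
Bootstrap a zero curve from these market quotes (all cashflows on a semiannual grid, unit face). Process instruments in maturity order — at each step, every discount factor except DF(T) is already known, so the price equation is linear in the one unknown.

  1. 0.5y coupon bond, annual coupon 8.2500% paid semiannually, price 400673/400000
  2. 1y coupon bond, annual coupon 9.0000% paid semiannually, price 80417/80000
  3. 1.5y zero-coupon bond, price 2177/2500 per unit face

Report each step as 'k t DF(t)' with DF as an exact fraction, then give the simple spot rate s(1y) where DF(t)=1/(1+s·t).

1 1/2 481/500
2 1 1841/2000
3 3/2 2177/2500
s(1y) = (1/(1841/2000) − 1)/(1) = 159/1841 ≈ 8.6366%

step 1 [0.5y] bond c/2=33/800: DF=(400673/400000 − 33/800·(0))/(1+33/800) = 481/500 ≈ 0.962000
step 2 [1y] bond c/2=9/200: DF=(80417/80000 − 9/200·(0.962000))/(1+9/200) = 1841/2000 ≈ 0.920500
step 3 [1.5y] zero: DF = P = 2177/2500 ≈ 0.870800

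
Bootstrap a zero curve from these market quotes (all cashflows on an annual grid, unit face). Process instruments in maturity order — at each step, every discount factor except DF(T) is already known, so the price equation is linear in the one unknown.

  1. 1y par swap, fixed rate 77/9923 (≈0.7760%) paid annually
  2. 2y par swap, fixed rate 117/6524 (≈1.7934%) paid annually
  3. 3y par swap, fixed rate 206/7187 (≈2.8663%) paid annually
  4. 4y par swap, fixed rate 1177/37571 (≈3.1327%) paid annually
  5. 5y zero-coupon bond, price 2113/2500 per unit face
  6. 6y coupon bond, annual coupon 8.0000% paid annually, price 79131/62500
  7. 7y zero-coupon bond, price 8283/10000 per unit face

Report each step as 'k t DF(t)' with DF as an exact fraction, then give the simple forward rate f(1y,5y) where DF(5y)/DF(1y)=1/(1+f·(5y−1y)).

step 1 [1y] swap r/1=77/9923: DF=(1 − 77/9923·(0))/(1+77/9923) = 9923/10000 ≈ 0.992300
step 2 [2y] swap r/1=117/6524: DF=(1 − 117/6524·(0.992300))/(1+117/6524) = 9649/10000 ≈ 0.964900
step 3 [3y] swap r/1=206/7187: DF=(1 − 206/7187·(0.992300+0.964900))/(1+206/7187) = 1147/1250 ≈ 0.917600
step 4 [4y] swap r/1=1177/37571: DF=(1 − 1177/37571·(0.992300+0.964900+0.917600))/(1+1177/37571) = 8823/10000 ≈ 0.882300
step 5 [5y] zero: DF = P = 2113/2500 ≈ 0.845200
step 6 [6y] bond c/1=2/25: DF=(79131/62500 − 2/25·(0.992300+0.964900+0.917600+0.882300+0.845200))/(1+2/25) = 4157/5000 ≈ 0.831400
step 7 [7y] zero: DF = P = 8283/10000 ≈ 0.828300

1 1 9923/10000
2 2 9649/10000
3 3 1147/1250
4 4 8823/10000
5 5 2113/2500
6 6 4157/5000
7 7 8283/10000
f(1y,5y) = ((9923/10000)/(2113/2500) − 1)/(4) = 1471/33808 ≈ 4.3510%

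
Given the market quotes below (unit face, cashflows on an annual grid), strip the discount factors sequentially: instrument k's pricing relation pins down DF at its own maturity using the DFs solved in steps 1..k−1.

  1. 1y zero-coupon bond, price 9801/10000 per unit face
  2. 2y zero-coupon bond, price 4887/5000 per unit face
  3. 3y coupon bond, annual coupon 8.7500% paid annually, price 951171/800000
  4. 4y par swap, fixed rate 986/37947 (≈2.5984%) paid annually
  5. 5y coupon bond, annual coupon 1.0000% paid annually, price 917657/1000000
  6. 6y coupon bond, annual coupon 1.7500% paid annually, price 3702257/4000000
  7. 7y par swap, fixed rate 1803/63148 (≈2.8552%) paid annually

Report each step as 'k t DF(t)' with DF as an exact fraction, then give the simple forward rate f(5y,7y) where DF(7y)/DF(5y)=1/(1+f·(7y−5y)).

step 1 [1y] zero: DF = P = 9801/10000 ≈ 0.980100
step 2 [2y] zero: DF = P = 4887/5000 ≈ 0.977400
step 3 [3y] bond c/1=7/80: DF=(951171/800000 − 7/80·(0.980100+0.977400))/(1+7/80) = 4679/5000 ≈ 0.935800
step 4 [4y] swap r/1=986/37947: DF=(1 − 986/37947·(0.980100+0.977400+0.935800))/(1+986/37947) = 4507/5000 ≈ 0.901400
step 5 [5y] bond c/1=1/100: DF=(917657/1000000 − 1/100·(0.980100+0.977400+0.935800+0.901400))/(1+1/100) = 871/1000 ≈ 0.871000
step 6 [6y] bond c/1=7/400: DF=(3702257/4000000 − 7/400·(0.980100+0.977400+0.935800+0.901400+0.871000))/(1+7/400) = 4147/5000 ≈ 0.829400
step 7 [7y] swap r/1=1803/63148: DF=(1 − 1803/63148·(0.980100+0.977400+0.935800+0.901400+0.871000+0.829400))/(1+1803/63148) = 8197/10000 ≈ 0.819700

1 1 9801/10000
2 2 4887/5000
3 3 4679/5000
4 4 4507/5000
5 5 871/1000
6 6 4147/5000
7 7 8197/10000
f(5y,7y) = ((871/1000)/(8197/10000) − 1)/(2) = 513/16394 ≈ 3.1292%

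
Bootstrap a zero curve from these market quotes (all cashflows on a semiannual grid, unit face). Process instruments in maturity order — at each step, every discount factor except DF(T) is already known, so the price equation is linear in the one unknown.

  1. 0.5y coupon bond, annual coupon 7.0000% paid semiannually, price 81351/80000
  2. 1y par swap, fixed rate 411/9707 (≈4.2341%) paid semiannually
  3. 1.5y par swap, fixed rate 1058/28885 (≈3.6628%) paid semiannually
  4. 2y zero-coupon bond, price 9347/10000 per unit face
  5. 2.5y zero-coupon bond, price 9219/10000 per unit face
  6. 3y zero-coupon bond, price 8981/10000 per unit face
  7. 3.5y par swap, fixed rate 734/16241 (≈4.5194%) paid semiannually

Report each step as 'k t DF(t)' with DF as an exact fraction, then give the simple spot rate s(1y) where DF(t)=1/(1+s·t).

step 1 [0.5y] bond c/2=7/200: DF=(81351/80000 − 7/200·(0))/(1+7/200) = 393/400 ≈ 0.982500
step 2 [1y] swap r/2=411/19414: DF=(1 − 411/19414·(0.982500))/(1+411/19414) = 9589/10000 ≈ 0.958900
step 3 [1.5y] swap r/2=529/28885: DF=(1 − 529/28885·(0.982500+0.958900))/(1+529/28885) = 9471/10000 ≈ 0.947100
step 4 [2y] zero: DF = P = 9347/10000 ≈ 0.934700
step 5 [2.5y] zero: DF = P = 9219/10000 ≈ 0.921900
step 6 [3y] zero: DF = P = 8981/10000 ≈ 0.898100
step 7 [3.5y] swap r/2=367/16241: DF=(1 − 367/16241·(0.982500+0.958900+0.947100+0.934700+0.921900+0.898100))/(1+367/16241) = 2133/2500 ≈ 0.853200

1 1/2 393/400
2 1 9589/10000
3 3/2 9471/10000
4 2 9347/10000
5 5/2 9219/10000
6 3 8981/10000
7 7/2 2133/2500
s(1y) = (1/(9589/10000) − 1)/(1) = 411/9589 ≈ 4.2862%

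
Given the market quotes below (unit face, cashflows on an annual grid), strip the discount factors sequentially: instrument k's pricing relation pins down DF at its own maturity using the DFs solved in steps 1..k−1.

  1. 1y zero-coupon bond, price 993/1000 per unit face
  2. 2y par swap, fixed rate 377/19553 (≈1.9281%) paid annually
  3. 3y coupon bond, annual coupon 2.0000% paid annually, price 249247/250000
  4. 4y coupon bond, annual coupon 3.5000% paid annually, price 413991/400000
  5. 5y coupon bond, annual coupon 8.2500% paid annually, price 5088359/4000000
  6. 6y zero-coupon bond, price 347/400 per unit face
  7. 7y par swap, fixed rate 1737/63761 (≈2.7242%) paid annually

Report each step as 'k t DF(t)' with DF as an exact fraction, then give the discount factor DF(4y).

step 1 [1y] zero: DF = P = 993/1000 ≈ 0.993000
step 2 [2y] swap r/1=377/19553: DF=(1 − 377/19553·(0.993000))/(1+377/19553) = 9623/10000 ≈ 0.962300
step 3 [3y] bond c/1=1/50: DF=(249247/250000 − 1/50·(0.993000+0.962300))/(1+1/50) = 9391/10000 ≈ 0.939100
step 4 [4y] bond c/1=7/200: DF=(413991/400000 − 7/200·(0.993000+0.962300+0.939100))/(1+7/200) = 9021/10000 ≈ 0.902100
step 5 [5y] bond c/1=33/400: DF=(5088359/4000000 − 33/400·(0.993000+0.962300+0.939100+0.902100))/(1+33/400) = 4429/5000 ≈ 0.885800
step 6 [6y] zero: DF = P = 347/400 ≈ 0.867500
step 7 [7y] swap r/1=1737/63761: DF=(1 − 1737/63761·(0.993000+0.962300+0.939100+0.902100+0.885800+0.867500))/(1+1737/63761) = 8263/10000 ≈ 0.826300

1 1 993/1000
2 2 9623/10000
3 3 9391/10000
4 4 9021/10000
5 5 4429/5000
6 6 347/400
7 7 8263/10000
DF(4y) = 9021/10000 ≈ 0.902100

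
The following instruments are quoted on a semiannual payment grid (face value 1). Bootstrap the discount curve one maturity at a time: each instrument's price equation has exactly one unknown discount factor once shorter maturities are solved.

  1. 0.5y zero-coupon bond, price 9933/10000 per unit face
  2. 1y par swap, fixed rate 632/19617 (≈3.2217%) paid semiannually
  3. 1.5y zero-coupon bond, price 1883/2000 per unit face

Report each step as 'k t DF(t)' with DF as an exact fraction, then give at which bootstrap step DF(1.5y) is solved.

step 1 [0.5y] zero: DF = P = 9933/10000 ≈ 0.993300
step 2 [1y] swap r/2=316/19617: DF=(1 − 316/19617·(0.993300))/(1+316/19617) = 2421/2500 ≈ 0.968400
step 3 [1.5y] zero: DF = P = 1883/2000 ≈ 0.941500

1 1/2 9933/10000
2 1 2421/2500
3 3/2 1883/2000
DF(1.5y) is solved at step 3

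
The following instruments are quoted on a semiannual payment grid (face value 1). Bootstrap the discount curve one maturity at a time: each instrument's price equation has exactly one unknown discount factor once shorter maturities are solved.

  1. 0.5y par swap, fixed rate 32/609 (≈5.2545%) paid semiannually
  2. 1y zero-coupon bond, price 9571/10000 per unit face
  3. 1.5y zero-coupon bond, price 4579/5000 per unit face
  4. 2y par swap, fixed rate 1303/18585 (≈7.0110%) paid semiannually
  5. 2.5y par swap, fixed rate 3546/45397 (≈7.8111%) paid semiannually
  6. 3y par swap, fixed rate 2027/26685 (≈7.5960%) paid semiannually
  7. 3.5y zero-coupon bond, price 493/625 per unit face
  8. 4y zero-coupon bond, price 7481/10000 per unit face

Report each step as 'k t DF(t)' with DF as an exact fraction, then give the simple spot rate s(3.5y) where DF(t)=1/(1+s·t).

1 1/2 609/625
2 1 9571/10000
3 3/2 4579/5000
4 2 8697/10000
5 5/2 8227/10000
6 3 7973/10000
7 7/2 493/625
8 4 7481/10000
s(3.5y) = (1/(493/625) − 1)/(7/2) = 264/3451 ≈ 7.6500%

step 1 [0.5y] swap r/2=16/609: DF=(1 − 16/609·(0))/(1+16/609) = 609/625 ≈ 0.974400
step 2 [1y] zero: DF = P = 9571/10000 ≈ 0.957100
step 3 [1.5y] zero: DF = P = 4579/5000 ≈ 0.915800
step 4 [2y] swap r/2=1303/37170: DF=(1 − 1303/37170·(0.974400+0.957100+0.915800))/(1+1303/37170) = 8697/10000 ≈ 0.869700
step 5 [2.5y] swap r/2=1773/45397: DF=(1 − 1773/45397·(0.974400+0.957100+0.915800+0.869700))/(1+1773/45397) = 8227/10000 ≈ 0.822700
step 6 [3y] swap r/2=2027/53370: DF=(1 − 2027/53370·(0.974400+0.957100+0.915800+0.869700+0.822700))/(1+2027/53370) = 7973/10000 ≈ 0.797300
step 7 [3.5y] zero: DF = P = 493/625 ≈ 0.788800
step 8 [4y] zero: DF = P = 7481/10000 ≈ 0.748100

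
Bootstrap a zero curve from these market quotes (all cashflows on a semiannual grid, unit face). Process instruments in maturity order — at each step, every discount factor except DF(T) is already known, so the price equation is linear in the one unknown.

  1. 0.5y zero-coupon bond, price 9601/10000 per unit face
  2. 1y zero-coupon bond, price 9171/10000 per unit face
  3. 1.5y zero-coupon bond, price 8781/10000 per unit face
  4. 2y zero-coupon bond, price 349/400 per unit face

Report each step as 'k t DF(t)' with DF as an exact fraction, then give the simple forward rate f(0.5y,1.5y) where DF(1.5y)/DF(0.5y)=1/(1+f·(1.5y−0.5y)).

1 1/2 9601/10000
2 1 9171/10000
3 3/2 8781/10000
4 2 349/400
f(0.5y,1.5y) = ((9601/10000)/(8781/10000) − 1)/(1) = 820/8781 ≈ 9.3383%

step 1 [0.5y] zero: DF = P = 9601/10000 ≈ 0.960100
step 2 [1y] zero: DF = P = 9171/10000 ≈ 0.917100
step 3 [1.5y] zero: DF = P = 8781/10000 ≈ 0.878100
step 4 [2y] zero: DF = P = 349/400 ≈ 0.872500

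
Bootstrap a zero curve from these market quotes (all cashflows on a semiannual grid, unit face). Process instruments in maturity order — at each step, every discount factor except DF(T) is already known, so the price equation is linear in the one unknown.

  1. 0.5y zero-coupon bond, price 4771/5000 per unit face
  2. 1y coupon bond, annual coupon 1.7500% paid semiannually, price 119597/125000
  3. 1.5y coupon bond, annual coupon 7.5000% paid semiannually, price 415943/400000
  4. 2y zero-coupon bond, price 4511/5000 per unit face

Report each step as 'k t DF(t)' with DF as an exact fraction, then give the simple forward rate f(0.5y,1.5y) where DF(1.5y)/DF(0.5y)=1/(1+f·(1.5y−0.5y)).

step 1 [0.5y] zero: DF = P = 4771/5000 ≈ 0.954200
step 2 [1y] bond c/2=7/800: DF=(119597/125000 − 7/800·(0.954200))/(1+7/800) = 4701/5000 ≈ 0.940200
step 3 [1.5y] bond c/2=3/80: DF=(415943/400000 − 3/80·(0.954200+0.940200))/(1+3/80) = 4669/5000 ≈ 0.933800
step 4 [2y] zero: DF = P = 4511/5000 ≈ 0.902200

1 1/2 4771/5000
2 1 4701/5000
3 3/2 4669/5000
4 2 4511/5000
f(0.5y,1.5y) = ((4771/5000)/(4669/5000) − 1)/(1) = 102/4669 ≈ 2.1846%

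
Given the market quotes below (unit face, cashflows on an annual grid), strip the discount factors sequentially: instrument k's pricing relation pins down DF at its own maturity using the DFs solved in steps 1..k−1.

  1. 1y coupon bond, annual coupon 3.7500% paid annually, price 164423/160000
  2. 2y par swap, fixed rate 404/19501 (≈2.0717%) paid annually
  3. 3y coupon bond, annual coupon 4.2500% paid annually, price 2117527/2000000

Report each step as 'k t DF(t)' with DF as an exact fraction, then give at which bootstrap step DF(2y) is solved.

1 1 1981/2000
2 2 2399/2500
3 3 9361/10000
DF(2y) is solved at step 2

step 1 [1y] bond c/1=3/80: DF=(164423/160000 − 3/80·(0))/(1+3/80) = 1981/2000 ≈ 0.990500
step 2 [2y] swap r/1=404/19501: DF=(1 − 404/19501·(0.990500))/(1+404/19501) = 2399/2500 ≈ 0.959600
step 3 [3y] bond c/1=17/400: DF=(2117527/2000000 − 17/400·(0.990500+0.959600))/(1+17/400) = 9361/10000 ≈ 0.936100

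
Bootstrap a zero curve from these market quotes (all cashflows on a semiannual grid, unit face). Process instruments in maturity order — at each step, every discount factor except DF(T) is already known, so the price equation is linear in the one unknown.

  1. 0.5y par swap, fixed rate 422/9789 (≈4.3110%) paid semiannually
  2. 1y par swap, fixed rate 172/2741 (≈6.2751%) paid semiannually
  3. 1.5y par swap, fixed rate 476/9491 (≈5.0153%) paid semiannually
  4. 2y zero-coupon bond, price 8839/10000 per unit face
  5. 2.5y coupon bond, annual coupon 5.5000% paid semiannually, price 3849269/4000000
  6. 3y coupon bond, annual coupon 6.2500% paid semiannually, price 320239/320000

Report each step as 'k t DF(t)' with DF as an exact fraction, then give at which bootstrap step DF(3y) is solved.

1 1/2 9789/10000
2 1 4699/5000
3 3/2 4643/5000
4 2 8839/10000
5 5/2 8367/10000
6 3 104/125
DF(3y) is solved at step 6

step 1 [0.5y] swap r/2=211/9789: DF=(1 − 211/9789·(0))/(1+211/9789) = 9789/10000 ≈ 0.978900
step 2 [1y] swap r/2=86/2741: DF=(1 − 86/2741·(0.978900))/(1+86/2741) = 4699/5000 ≈ 0.939800
step 3 [1.5y] swap r/2=238/9491: DF=(1 − 238/9491·(0.978900+0.939800))/(1+238/9491) = 4643/5000 ≈ 0.928600
step 4 [2y] zero: DF = P = 8839/10000 ≈ 0.883900
step 5 [2.5y] bond c/2=11/400: DF=(3849269/4000000 − 11/400·(0.978900+0.939800+0.928600+0.883900))/(1+11/400) = 8367/10000 ≈ 0.836700
step 6 [3y] bond c/2=1/32: DF=(320239/320000 − 1/32·(0.978900+0.939800+0.928600+0.883900+0.836700))/(1+1/32) = 104/125 ≈ 0.832000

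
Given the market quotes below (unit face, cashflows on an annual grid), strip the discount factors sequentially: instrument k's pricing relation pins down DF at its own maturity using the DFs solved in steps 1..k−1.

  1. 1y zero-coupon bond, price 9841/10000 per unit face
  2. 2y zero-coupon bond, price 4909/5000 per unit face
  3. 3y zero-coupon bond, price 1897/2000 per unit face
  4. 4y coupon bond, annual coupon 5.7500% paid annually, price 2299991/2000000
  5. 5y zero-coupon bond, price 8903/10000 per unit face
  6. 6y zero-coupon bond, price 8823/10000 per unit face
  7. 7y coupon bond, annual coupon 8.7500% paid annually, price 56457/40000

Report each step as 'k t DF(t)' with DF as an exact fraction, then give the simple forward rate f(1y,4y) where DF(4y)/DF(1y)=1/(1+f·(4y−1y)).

1 1 9841/10000
2 2 4909/5000
3 3 1897/2000
4 4 929/1000
5 5 8903/10000
6 6 8823/10000
7 7 423/500
f(1y,4y) = ((9841/10000)/(929/1000) − 1)/(3) = 551/27870 ≈ 1.9770%

step 1 [1y] zero: DF = P = 9841/10000 ≈ 0.984100
step 2 [2y] zero: DF = P = 4909/5000 ≈ 0.981800
step 3 [3y] zero: DF = P = 1897/2000 ≈ 0.948500
step 4 [4y] bond c/1=23/400: DF=(2299991/2000000 − 23/400·(0.984100+0.981800+0.948500))/(1+23/400) = 929/1000 ≈ 0.929000
step 5 [5y] zero: DF = P = 8903/10000 ≈ 0.890300
step 6 [6y] zero: DF = P = 8823/10000 ≈ 0.882300
step 7 [7y] bond c/1=7/80: DF=(56457/40000 − 7/80·(0.984100+0.981800+0.948500+0.929000+0.890300+0.882300))/(1+7/80) = 423/500 ≈ 0.846000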